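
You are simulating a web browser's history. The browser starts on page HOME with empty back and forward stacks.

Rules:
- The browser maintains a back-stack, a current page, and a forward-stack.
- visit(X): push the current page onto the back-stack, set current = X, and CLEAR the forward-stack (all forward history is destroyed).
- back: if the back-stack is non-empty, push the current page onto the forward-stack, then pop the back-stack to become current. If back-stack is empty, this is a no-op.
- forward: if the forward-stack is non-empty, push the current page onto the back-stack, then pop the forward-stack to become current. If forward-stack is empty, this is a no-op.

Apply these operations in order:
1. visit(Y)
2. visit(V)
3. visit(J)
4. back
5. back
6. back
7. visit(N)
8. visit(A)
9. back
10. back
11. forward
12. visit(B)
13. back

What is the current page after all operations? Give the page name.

Answer: N

Derivation:
After 1 (visit(Y)): cur=Y back=1 fwd=0
After 2 (visit(V)): cur=V back=2 fwd=0
After 3 (visit(J)): cur=J back=3 fwd=0
After 4 (back): cur=V back=2 fwd=1
After 5 (back): cur=Y back=1 fwd=2
After 6 (back): cur=HOME back=0 fwd=3
After 7 (visit(N)): cur=N back=1 fwd=0
After 8 (visit(A)): cur=A back=2 fwd=0
After 9 (back): cur=N back=1 fwd=1
After 10 (back): cur=HOME back=0 fwd=2
After 11 (forward): cur=N back=1 fwd=1
After 12 (visit(B)): cur=B back=2 fwd=0
After 13 (back): cur=N back=1 fwd=1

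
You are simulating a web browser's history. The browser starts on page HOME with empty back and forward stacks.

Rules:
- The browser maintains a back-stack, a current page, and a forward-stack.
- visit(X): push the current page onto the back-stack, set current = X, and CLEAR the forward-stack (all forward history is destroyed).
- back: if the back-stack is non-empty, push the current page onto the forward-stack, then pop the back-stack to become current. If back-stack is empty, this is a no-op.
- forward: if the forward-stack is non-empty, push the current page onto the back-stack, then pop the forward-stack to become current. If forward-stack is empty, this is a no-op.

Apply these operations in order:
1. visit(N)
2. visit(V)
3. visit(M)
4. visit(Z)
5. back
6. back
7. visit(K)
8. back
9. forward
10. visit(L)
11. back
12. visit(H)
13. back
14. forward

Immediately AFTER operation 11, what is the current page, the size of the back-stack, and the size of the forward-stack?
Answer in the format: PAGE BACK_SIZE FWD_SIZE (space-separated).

After 1 (visit(N)): cur=N back=1 fwd=0
After 2 (visit(V)): cur=V back=2 fwd=0
After 3 (visit(M)): cur=M back=3 fwd=0
After 4 (visit(Z)): cur=Z back=4 fwd=0
After 5 (back): cur=M back=3 fwd=1
After 6 (back): cur=V back=2 fwd=2
After 7 (visit(K)): cur=K back=3 fwd=0
After 8 (back): cur=V back=2 fwd=1
After 9 (forward): cur=K back=3 fwd=0
After 10 (visit(L)): cur=L back=4 fwd=0
After 11 (back): cur=K back=3 fwd=1

K 3 1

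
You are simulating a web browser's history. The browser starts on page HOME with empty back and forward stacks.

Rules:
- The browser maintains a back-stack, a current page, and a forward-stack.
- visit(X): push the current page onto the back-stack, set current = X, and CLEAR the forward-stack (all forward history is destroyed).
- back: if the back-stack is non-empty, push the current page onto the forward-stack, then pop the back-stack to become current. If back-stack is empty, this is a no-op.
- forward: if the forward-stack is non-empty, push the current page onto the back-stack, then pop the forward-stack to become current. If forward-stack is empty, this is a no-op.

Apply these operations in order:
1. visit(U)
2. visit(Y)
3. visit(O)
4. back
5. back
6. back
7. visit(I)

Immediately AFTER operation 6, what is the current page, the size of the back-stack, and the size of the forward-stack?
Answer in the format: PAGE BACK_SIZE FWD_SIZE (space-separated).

After 1 (visit(U)): cur=U back=1 fwd=0
After 2 (visit(Y)): cur=Y back=2 fwd=0
After 3 (visit(O)): cur=O back=3 fwd=0
After 4 (back): cur=Y back=2 fwd=1
After 5 (back): cur=U back=1 fwd=2
After 6 (back): cur=HOME back=0 fwd=3

HOME 0 3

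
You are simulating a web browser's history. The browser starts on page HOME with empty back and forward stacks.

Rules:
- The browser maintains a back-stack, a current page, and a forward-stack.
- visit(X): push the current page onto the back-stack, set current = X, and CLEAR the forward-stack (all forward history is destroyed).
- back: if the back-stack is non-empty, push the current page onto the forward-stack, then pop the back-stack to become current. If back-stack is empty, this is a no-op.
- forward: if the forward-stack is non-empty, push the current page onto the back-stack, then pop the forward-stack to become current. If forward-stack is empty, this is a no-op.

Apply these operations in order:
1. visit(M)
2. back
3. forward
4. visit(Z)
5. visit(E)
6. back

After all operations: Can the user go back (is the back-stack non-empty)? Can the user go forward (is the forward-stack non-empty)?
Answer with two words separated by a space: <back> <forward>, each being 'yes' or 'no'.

Answer: yes yes

Derivation:
After 1 (visit(M)): cur=M back=1 fwd=0
After 2 (back): cur=HOME back=0 fwd=1
After 3 (forward): cur=M back=1 fwd=0
After 4 (visit(Z)): cur=Z back=2 fwd=0
After 5 (visit(E)): cur=E back=3 fwd=0
After 6 (back): cur=Z back=2 fwd=1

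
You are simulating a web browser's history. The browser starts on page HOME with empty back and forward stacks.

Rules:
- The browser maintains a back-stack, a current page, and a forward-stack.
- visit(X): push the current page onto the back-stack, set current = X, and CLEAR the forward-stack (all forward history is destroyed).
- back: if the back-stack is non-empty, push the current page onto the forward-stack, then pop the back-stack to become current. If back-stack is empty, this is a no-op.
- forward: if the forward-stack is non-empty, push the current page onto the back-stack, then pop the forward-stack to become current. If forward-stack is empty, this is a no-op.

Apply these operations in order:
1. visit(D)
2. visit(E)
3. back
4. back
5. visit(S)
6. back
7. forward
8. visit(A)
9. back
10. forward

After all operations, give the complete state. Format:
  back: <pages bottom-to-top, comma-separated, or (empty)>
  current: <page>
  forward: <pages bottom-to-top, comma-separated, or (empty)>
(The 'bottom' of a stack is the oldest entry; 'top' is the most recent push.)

After 1 (visit(D)): cur=D back=1 fwd=0
After 2 (visit(E)): cur=E back=2 fwd=0
After 3 (back): cur=D back=1 fwd=1
After 4 (back): cur=HOME back=0 fwd=2
After 5 (visit(S)): cur=S back=1 fwd=0
After 6 (back): cur=HOME back=0 fwd=1
After 7 (forward): cur=S back=1 fwd=0
After 8 (visit(A)): cur=A back=2 fwd=0
After 9 (back): cur=S back=1 fwd=1
After 10 (forward): cur=A back=2 fwd=0

Answer: back: HOME,S
current: A
forward: (empty)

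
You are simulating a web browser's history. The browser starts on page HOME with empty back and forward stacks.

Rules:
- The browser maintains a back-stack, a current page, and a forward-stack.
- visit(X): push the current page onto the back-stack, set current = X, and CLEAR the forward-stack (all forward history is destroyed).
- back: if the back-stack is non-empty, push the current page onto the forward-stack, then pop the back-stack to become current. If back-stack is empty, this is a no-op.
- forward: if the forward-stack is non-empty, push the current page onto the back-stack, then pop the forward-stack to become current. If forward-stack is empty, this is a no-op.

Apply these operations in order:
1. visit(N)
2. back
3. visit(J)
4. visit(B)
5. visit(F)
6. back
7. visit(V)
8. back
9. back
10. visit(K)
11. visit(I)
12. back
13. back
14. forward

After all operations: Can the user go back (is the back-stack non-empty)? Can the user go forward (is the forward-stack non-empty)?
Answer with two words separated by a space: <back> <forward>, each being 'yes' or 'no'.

After 1 (visit(N)): cur=N back=1 fwd=0
After 2 (back): cur=HOME back=0 fwd=1
After 3 (visit(J)): cur=J back=1 fwd=0
After 4 (visit(B)): cur=B back=2 fwd=0
After 5 (visit(F)): cur=F back=3 fwd=0
After 6 (back): cur=B back=2 fwd=1
After 7 (visit(V)): cur=V back=3 fwd=0
After 8 (back): cur=B back=2 fwd=1
After 9 (back): cur=J back=1 fwd=2
After 10 (visit(K)): cur=K back=2 fwd=0
After 11 (visit(I)): cur=I back=3 fwd=0
After 12 (back): cur=K back=2 fwd=1
After 13 (back): cur=J back=1 fwd=2
After 14 (forward): cur=K back=2 fwd=1

Answer: yes yes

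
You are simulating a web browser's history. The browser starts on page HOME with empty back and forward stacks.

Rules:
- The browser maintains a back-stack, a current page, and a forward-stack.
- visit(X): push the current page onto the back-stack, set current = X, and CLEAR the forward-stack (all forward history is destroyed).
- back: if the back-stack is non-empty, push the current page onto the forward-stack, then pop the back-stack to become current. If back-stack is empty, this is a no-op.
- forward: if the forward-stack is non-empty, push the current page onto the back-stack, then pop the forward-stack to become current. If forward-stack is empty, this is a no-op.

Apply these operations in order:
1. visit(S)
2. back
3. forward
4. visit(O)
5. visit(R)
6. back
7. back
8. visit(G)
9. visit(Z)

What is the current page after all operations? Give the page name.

Answer: Z

Derivation:
After 1 (visit(S)): cur=S back=1 fwd=0
After 2 (back): cur=HOME back=0 fwd=1
After 3 (forward): cur=S back=1 fwd=0
After 4 (visit(O)): cur=O back=2 fwd=0
After 5 (visit(R)): cur=R back=3 fwd=0
After 6 (back): cur=O back=2 fwd=1
After 7 (back): cur=S back=1 fwd=2
After 8 (visit(G)): cur=G back=2 fwd=0
After 9 (visit(Z)): cur=Z back=3 fwd=0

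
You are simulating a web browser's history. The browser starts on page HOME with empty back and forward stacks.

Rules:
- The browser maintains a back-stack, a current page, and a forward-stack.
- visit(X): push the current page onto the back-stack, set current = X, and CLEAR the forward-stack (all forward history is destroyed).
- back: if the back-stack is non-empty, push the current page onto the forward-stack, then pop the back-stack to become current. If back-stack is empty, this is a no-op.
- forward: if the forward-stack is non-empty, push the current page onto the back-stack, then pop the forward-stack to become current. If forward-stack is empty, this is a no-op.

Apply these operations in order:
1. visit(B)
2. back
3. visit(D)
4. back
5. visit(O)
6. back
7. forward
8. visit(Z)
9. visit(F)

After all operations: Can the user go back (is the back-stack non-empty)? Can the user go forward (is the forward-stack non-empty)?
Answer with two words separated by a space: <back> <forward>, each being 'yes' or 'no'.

Answer: yes no

Derivation:
After 1 (visit(B)): cur=B back=1 fwd=0
After 2 (back): cur=HOME back=0 fwd=1
After 3 (visit(D)): cur=D back=1 fwd=0
After 4 (back): cur=HOME back=0 fwd=1
After 5 (visit(O)): cur=O back=1 fwd=0
After 6 (back): cur=HOME back=0 fwd=1
After 7 (forward): cur=O back=1 fwd=0
After 8 (visit(Z)): cur=Z back=2 fwd=0
After 9 (visit(F)): cur=F back=3 fwd=0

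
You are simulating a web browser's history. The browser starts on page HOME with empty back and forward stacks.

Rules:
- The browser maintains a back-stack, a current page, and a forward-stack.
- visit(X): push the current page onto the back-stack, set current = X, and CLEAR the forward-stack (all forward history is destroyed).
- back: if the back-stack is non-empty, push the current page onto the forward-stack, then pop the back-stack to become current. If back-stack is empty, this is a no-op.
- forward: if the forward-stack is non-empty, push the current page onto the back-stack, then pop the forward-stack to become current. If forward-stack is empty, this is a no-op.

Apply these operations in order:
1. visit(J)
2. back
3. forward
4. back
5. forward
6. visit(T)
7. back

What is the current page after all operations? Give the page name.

Answer: J

Derivation:
After 1 (visit(J)): cur=J back=1 fwd=0
After 2 (back): cur=HOME back=0 fwd=1
After 3 (forward): cur=J back=1 fwd=0
After 4 (back): cur=HOME back=0 fwd=1
After 5 (forward): cur=J back=1 fwd=0
After 6 (visit(T)): cur=T back=2 fwd=0
After 7 (back): cur=J back=1 fwd=1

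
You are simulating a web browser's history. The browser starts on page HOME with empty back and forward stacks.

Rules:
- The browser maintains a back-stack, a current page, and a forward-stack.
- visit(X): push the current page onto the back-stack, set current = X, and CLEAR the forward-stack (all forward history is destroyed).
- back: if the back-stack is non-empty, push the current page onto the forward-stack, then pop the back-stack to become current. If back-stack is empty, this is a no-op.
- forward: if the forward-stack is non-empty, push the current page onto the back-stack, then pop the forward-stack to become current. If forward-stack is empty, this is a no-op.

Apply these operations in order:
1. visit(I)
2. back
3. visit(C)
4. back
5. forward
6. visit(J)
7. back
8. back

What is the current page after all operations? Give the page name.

After 1 (visit(I)): cur=I back=1 fwd=0
After 2 (back): cur=HOME back=0 fwd=1
After 3 (visit(C)): cur=C back=1 fwd=0
After 4 (back): cur=HOME back=0 fwd=1
After 5 (forward): cur=C back=1 fwd=0
After 6 (visit(J)): cur=J back=2 fwd=0
After 7 (back): cur=C back=1 fwd=1
After 8 (back): cur=HOME back=0 fwd=2

Answer: HOME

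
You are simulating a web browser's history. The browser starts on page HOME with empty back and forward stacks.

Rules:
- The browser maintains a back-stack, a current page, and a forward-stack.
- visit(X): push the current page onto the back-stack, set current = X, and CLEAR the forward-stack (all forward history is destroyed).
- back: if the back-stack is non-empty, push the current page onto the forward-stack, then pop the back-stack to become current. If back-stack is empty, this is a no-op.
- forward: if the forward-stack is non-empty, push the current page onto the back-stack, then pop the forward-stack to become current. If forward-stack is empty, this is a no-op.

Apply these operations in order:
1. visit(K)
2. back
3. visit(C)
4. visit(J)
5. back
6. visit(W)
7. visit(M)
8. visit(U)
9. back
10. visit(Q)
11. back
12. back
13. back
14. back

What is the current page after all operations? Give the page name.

Answer: HOME

Derivation:
After 1 (visit(K)): cur=K back=1 fwd=0
After 2 (back): cur=HOME back=0 fwd=1
After 3 (visit(C)): cur=C back=1 fwd=0
After 4 (visit(J)): cur=J back=2 fwd=0
After 5 (back): cur=C back=1 fwd=1
After 6 (visit(W)): cur=W back=2 fwd=0
After 7 (visit(M)): cur=M back=3 fwd=0
After 8 (visit(U)): cur=U back=4 fwd=0
After 9 (back): cur=M back=3 fwd=1
After 10 (visit(Q)): cur=Q back=4 fwd=0
After 11 (back): cur=M back=3 fwd=1
After 12 (back): cur=W back=2 fwd=2
After 13 (back): cur=C back=1 fwd=3
After 14 (back): cur=HOME back=0 fwd=4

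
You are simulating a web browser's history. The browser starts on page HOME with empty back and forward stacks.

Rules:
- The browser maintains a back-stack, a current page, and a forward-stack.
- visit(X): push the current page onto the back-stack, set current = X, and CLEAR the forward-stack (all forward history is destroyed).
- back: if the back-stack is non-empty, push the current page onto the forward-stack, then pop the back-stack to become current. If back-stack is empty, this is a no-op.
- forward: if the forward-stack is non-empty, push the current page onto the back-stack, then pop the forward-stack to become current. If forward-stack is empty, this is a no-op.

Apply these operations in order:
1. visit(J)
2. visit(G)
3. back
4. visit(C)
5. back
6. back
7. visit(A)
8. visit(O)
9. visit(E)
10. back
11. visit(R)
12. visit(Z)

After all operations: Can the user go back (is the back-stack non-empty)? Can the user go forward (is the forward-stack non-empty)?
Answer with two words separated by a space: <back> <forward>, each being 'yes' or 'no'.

After 1 (visit(J)): cur=J back=1 fwd=0
After 2 (visit(G)): cur=G back=2 fwd=0
After 3 (back): cur=J back=1 fwd=1
After 4 (visit(C)): cur=C back=2 fwd=0
After 5 (back): cur=J back=1 fwd=1
After 6 (back): cur=HOME back=0 fwd=2
After 7 (visit(A)): cur=A back=1 fwd=0
After 8 (visit(O)): cur=O back=2 fwd=0
After 9 (visit(E)): cur=E back=3 fwd=0
After 10 (back): cur=O back=2 fwd=1
After 11 (visit(R)): cur=R back=3 fwd=0
After 12 (visit(Z)): cur=Z back=4 fwd=0

Answer: yes no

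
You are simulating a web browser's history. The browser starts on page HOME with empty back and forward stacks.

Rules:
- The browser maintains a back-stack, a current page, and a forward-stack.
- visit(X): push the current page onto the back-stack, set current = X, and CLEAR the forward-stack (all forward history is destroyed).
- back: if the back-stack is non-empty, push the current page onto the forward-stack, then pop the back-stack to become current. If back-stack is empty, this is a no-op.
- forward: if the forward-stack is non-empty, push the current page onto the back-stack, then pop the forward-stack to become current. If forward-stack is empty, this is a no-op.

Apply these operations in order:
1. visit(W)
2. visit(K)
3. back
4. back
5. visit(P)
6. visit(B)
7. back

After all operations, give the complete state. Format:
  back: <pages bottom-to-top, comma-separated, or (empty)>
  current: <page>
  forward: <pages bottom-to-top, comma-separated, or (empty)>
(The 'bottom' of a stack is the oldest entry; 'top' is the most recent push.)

After 1 (visit(W)): cur=W back=1 fwd=0
After 2 (visit(K)): cur=K back=2 fwd=0
After 3 (back): cur=W back=1 fwd=1
After 4 (back): cur=HOME back=0 fwd=2
After 5 (visit(P)): cur=P back=1 fwd=0
After 6 (visit(B)): cur=B back=2 fwd=0
After 7 (back): cur=P back=1 fwd=1

Answer: back: HOME
current: P
forward: B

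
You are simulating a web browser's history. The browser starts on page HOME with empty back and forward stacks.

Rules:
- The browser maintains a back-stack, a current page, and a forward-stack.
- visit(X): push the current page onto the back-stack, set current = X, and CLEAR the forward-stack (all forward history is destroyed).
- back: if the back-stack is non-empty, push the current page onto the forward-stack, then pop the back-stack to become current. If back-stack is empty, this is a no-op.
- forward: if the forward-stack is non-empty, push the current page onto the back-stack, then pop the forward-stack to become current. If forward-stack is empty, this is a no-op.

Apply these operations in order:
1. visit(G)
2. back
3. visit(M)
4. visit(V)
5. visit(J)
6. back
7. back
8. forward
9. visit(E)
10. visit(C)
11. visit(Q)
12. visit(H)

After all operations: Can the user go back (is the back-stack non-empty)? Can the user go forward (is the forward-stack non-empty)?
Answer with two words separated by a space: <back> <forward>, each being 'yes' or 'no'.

Answer: yes no

Derivation:
After 1 (visit(G)): cur=G back=1 fwd=0
After 2 (back): cur=HOME back=0 fwd=1
After 3 (visit(M)): cur=M back=1 fwd=0
After 4 (visit(V)): cur=V back=2 fwd=0
After 5 (visit(J)): cur=J back=3 fwd=0
After 6 (back): cur=V back=2 fwd=1
After 7 (back): cur=M back=1 fwd=2
After 8 (forward): cur=V back=2 fwd=1
After 9 (visit(E)): cur=E back=3 fwd=0
After 10 (visit(C)): cur=C back=4 fwd=0
After 11 (visit(Q)): cur=Q back=5 fwd=0
After 12 (visit(H)): cur=H back=6 fwd=0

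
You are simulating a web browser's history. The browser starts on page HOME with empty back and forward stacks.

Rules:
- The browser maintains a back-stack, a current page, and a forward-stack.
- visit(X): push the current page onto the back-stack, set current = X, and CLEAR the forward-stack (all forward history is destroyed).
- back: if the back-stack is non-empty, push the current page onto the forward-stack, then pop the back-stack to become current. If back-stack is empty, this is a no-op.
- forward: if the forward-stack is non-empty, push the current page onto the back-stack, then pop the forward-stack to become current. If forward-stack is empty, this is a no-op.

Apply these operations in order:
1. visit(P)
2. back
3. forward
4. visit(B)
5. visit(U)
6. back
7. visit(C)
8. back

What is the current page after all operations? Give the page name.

After 1 (visit(P)): cur=P back=1 fwd=0
After 2 (back): cur=HOME back=0 fwd=1
After 3 (forward): cur=P back=1 fwd=0
After 4 (visit(B)): cur=B back=2 fwd=0
After 5 (visit(U)): cur=U back=3 fwd=0
After 6 (back): cur=B back=2 fwd=1
After 7 (visit(C)): cur=C back=3 fwd=0
After 8 (back): cur=B back=2 fwd=1

Answer: B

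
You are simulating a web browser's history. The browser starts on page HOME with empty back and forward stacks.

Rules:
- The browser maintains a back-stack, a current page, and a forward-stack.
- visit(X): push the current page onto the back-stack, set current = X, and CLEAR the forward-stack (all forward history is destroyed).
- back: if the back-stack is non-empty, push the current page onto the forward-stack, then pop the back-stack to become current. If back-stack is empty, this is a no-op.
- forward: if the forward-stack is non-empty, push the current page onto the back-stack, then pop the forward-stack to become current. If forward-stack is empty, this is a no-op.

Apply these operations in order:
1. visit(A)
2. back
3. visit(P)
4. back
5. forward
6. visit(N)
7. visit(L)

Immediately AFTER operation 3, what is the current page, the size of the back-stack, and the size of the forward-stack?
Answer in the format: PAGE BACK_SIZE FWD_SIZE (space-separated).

After 1 (visit(A)): cur=A back=1 fwd=0
After 2 (back): cur=HOME back=0 fwd=1
After 3 (visit(P)): cur=P back=1 fwd=0

P 1 0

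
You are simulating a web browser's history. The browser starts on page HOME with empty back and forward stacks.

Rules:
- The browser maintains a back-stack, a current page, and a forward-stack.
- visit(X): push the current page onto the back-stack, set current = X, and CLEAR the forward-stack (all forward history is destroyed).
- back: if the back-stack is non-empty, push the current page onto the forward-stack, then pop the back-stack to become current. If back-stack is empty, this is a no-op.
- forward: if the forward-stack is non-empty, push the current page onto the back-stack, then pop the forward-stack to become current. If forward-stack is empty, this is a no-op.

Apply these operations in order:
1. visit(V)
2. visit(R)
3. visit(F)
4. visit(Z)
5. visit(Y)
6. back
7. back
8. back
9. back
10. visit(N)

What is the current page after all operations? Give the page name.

After 1 (visit(V)): cur=V back=1 fwd=0
After 2 (visit(R)): cur=R back=2 fwd=0
After 3 (visit(F)): cur=F back=3 fwd=0
After 4 (visit(Z)): cur=Z back=4 fwd=0
After 5 (visit(Y)): cur=Y back=5 fwd=0
After 6 (back): cur=Z back=4 fwd=1
After 7 (back): cur=F back=3 fwd=2
After 8 (back): cur=R back=2 fwd=3
After 9 (back): cur=V back=1 fwd=4
After 10 (visit(N)): cur=N back=2 fwd=0

Answer: N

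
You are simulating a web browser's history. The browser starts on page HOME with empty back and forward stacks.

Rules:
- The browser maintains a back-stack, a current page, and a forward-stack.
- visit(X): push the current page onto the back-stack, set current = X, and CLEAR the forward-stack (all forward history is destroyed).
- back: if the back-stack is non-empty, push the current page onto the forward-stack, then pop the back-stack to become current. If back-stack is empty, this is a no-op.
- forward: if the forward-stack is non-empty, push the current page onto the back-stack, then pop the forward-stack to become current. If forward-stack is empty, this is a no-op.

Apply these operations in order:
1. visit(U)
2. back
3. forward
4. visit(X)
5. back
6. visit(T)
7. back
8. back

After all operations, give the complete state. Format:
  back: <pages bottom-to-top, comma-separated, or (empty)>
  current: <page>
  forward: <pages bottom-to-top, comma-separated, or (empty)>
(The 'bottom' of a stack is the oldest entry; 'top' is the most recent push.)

After 1 (visit(U)): cur=U back=1 fwd=0
After 2 (back): cur=HOME back=0 fwd=1
After 3 (forward): cur=U back=1 fwd=0
After 4 (visit(X)): cur=X back=2 fwd=0
After 5 (back): cur=U back=1 fwd=1
After 6 (visit(T)): cur=T back=2 fwd=0
After 7 (back): cur=U back=1 fwd=1
After 8 (back): cur=HOME back=0 fwd=2

Answer: back: (empty)
current: HOME
forward: T,U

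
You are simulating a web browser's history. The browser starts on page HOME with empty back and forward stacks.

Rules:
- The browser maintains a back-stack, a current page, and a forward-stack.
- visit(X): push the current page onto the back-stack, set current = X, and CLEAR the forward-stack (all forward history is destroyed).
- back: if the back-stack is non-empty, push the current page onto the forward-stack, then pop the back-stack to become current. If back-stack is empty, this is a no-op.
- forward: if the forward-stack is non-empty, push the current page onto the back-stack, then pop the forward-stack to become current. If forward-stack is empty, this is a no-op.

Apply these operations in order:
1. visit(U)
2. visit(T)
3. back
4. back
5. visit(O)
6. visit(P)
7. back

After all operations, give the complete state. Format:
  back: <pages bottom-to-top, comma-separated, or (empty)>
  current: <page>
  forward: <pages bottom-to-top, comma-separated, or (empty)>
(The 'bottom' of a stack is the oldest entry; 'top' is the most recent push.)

After 1 (visit(U)): cur=U back=1 fwd=0
After 2 (visit(T)): cur=T back=2 fwd=0
After 3 (back): cur=U back=1 fwd=1
After 4 (back): cur=HOME back=0 fwd=2
After 5 (visit(O)): cur=O back=1 fwd=0
After 6 (visit(P)): cur=P back=2 fwd=0
After 7 (back): cur=O back=1 fwd=1

Answer: back: HOME
current: O
forward: P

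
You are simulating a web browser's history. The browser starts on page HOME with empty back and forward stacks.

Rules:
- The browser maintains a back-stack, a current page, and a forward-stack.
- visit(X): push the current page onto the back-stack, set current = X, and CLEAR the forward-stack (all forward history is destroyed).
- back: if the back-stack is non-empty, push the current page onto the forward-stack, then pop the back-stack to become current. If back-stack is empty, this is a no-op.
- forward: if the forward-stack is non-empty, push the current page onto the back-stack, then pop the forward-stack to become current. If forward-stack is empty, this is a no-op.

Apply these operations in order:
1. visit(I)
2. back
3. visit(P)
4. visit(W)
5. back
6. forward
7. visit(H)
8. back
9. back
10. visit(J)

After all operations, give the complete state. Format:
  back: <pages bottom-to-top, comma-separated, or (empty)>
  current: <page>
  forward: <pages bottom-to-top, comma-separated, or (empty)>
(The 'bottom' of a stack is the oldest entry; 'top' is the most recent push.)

Answer: back: HOME,P
current: J
forward: (empty)

Derivation:
After 1 (visit(I)): cur=I back=1 fwd=0
After 2 (back): cur=HOME back=0 fwd=1
After 3 (visit(P)): cur=P back=1 fwd=0
After 4 (visit(W)): cur=W back=2 fwd=0
After 5 (back): cur=P back=1 fwd=1
After 6 (forward): cur=W back=2 fwd=0
After 7 (visit(H)): cur=H back=3 fwd=0
After 8 (back): cur=W back=2 fwd=1
After 9 (back): cur=P back=1 fwd=2
After 10 (visit(J)): cur=J back=2 fwd=0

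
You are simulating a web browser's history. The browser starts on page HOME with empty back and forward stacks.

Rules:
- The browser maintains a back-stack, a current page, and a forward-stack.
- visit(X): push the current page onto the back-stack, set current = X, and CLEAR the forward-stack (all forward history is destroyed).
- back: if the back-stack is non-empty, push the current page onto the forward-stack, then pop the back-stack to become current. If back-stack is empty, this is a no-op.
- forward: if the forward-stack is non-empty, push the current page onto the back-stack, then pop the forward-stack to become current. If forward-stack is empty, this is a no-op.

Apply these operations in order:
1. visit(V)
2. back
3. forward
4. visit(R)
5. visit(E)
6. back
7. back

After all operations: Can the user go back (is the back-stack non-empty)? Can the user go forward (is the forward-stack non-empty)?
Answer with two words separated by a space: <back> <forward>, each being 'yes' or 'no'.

After 1 (visit(V)): cur=V back=1 fwd=0
After 2 (back): cur=HOME back=0 fwd=1
After 3 (forward): cur=V back=1 fwd=0
After 4 (visit(R)): cur=R back=2 fwd=0
After 5 (visit(E)): cur=E back=3 fwd=0
After 6 (back): cur=R back=2 fwd=1
After 7 (back): cur=V back=1 fwd=2

Answer: yes yes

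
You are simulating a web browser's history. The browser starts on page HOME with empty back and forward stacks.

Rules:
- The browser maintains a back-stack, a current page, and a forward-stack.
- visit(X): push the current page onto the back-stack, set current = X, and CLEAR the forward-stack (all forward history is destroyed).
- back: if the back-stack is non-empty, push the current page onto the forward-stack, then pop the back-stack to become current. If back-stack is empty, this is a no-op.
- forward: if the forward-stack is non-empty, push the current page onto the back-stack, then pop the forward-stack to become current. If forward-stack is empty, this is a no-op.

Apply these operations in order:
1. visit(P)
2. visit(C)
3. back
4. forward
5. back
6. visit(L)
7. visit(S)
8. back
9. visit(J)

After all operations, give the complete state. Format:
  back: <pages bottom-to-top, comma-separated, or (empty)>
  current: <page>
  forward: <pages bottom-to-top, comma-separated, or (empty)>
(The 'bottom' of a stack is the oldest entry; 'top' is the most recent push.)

After 1 (visit(P)): cur=P back=1 fwd=0
After 2 (visit(C)): cur=C back=2 fwd=0
After 3 (back): cur=P back=1 fwd=1
After 4 (forward): cur=C back=2 fwd=0
After 5 (back): cur=P back=1 fwd=1
After 6 (visit(L)): cur=L back=2 fwd=0
After 7 (visit(S)): cur=S back=3 fwd=0
After 8 (back): cur=L back=2 fwd=1
After 9 (visit(J)): cur=J back=3 fwd=0

Answer: back: HOME,P,L
current: J
forward: (empty)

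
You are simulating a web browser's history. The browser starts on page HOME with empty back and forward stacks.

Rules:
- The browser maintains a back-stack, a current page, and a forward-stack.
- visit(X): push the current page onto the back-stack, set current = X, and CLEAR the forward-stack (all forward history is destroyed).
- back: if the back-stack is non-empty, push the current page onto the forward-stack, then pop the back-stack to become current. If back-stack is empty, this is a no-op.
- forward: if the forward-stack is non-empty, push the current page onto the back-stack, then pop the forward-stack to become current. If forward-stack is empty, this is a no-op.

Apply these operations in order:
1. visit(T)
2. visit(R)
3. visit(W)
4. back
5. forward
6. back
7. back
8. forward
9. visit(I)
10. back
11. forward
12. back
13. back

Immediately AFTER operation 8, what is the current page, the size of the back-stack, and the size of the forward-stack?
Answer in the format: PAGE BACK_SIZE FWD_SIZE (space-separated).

After 1 (visit(T)): cur=T back=1 fwd=0
After 2 (visit(R)): cur=R back=2 fwd=0
After 3 (visit(W)): cur=W back=3 fwd=0
After 4 (back): cur=R back=2 fwd=1
After 5 (forward): cur=W back=3 fwd=0
After 6 (back): cur=R back=2 fwd=1
After 7 (back): cur=T back=1 fwd=2
After 8 (forward): cur=R back=2 fwd=1

R 2 1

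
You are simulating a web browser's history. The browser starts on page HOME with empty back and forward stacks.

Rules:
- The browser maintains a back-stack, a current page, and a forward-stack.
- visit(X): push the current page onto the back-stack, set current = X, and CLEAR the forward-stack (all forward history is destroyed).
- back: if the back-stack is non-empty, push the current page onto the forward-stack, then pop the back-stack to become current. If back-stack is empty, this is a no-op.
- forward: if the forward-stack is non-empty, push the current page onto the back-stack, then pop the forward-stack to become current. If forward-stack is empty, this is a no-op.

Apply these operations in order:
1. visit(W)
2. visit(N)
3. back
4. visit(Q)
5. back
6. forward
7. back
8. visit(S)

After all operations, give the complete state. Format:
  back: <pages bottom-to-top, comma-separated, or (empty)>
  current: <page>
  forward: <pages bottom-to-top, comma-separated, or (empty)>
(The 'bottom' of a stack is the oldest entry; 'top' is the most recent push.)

Answer: back: HOME,W
current: S
forward: (empty)

Derivation:
After 1 (visit(W)): cur=W back=1 fwd=0
After 2 (visit(N)): cur=N back=2 fwd=0
After 3 (back): cur=W back=1 fwd=1
After 4 (visit(Q)): cur=Q back=2 fwd=0
After 5 (back): cur=W back=1 fwd=1
After 6 (forward): cur=Q back=2 fwd=0
After 7 (back): cur=W back=1 fwd=1
After 8 (visit(S)): cur=S back=2 fwd=0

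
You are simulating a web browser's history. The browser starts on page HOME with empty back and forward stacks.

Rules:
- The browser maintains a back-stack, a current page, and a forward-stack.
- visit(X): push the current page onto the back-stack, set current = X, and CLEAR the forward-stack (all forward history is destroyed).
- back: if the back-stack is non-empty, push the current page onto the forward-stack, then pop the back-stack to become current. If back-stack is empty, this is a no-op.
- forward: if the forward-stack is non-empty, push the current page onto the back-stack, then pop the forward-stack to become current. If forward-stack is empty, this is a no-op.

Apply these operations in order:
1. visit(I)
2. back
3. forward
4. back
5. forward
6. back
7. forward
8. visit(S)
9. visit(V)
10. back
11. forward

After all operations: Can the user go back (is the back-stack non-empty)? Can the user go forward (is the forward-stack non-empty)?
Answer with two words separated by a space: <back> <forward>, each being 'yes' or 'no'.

Answer: yes no

Derivation:
After 1 (visit(I)): cur=I back=1 fwd=0
After 2 (back): cur=HOME back=0 fwd=1
After 3 (forward): cur=I back=1 fwd=0
After 4 (back): cur=HOME back=0 fwd=1
After 5 (forward): cur=I back=1 fwd=0
After 6 (back): cur=HOME back=0 fwd=1
After 7 (forward): cur=I back=1 fwd=0
After 8 (visit(S)): cur=S back=2 fwd=0
After 9 (visit(V)): cur=V back=3 fwd=0
After 10 (back): cur=S back=2 fwd=1
After 11 (forward): cur=V back=3 fwd=0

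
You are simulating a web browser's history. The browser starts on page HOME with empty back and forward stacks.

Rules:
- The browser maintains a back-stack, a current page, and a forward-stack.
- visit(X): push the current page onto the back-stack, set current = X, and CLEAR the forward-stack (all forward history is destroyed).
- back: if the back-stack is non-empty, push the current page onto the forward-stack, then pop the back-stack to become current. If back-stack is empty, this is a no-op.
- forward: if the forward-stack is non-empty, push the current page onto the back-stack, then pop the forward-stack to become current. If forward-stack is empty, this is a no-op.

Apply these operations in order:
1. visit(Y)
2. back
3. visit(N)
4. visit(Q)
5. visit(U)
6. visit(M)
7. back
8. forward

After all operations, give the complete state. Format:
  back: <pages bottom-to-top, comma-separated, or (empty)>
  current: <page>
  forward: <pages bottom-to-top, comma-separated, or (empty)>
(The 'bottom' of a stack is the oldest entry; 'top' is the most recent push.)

Answer: back: HOME,N,Q,U
current: M
forward: (empty)

Derivation:
After 1 (visit(Y)): cur=Y back=1 fwd=0
After 2 (back): cur=HOME back=0 fwd=1
After 3 (visit(N)): cur=N back=1 fwd=0
After 4 (visit(Q)): cur=Q back=2 fwd=0
After 5 (visit(U)): cur=U back=3 fwd=0
After 6 (visit(M)): cur=M back=4 fwd=0
After 7 (back): cur=U back=3 fwd=1
After 8 (forward): cur=M back=4 fwd=0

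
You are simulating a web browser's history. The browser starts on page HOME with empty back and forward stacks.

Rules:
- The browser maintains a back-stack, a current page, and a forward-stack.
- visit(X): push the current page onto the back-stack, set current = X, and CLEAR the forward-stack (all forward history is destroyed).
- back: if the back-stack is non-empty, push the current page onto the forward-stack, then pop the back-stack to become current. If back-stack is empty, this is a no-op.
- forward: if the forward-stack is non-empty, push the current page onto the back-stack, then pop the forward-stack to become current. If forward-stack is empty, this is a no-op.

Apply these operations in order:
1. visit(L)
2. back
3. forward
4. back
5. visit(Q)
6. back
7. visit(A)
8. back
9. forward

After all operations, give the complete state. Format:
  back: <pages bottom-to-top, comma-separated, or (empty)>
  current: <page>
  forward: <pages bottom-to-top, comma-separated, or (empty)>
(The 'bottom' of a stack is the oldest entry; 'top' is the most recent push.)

Answer: back: HOME
current: A
forward: (empty)

Derivation:
After 1 (visit(L)): cur=L back=1 fwd=0
After 2 (back): cur=HOME back=0 fwd=1
After 3 (forward): cur=L back=1 fwd=0
After 4 (back): cur=HOME back=0 fwd=1
After 5 (visit(Q)): cur=Q back=1 fwd=0
After 6 (back): cur=HOME back=0 fwd=1
After 7 (visit(A)): cur=A back=1 fwd=0
After 8 (back): cur=HOME back=0 fwd=1
After 9 (forward): cur=A back=1 fwd=0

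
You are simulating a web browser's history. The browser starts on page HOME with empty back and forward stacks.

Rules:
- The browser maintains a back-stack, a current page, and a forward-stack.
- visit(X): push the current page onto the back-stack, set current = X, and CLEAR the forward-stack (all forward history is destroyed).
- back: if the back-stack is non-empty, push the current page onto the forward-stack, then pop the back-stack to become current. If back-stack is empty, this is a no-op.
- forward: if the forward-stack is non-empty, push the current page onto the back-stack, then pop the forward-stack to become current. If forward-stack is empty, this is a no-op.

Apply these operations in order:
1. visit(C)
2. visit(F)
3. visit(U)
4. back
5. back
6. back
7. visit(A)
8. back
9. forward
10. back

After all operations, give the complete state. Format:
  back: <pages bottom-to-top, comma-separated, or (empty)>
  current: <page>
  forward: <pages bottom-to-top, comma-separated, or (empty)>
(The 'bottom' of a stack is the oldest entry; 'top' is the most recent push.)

After 1 (visit(C)): cur=C back=1 fwd=0
After 2 (visit(F)): cur=F back=2 fwd=0
After 3 (visit(U)): cur=U back=3 fwd=0
After 4 (back): cur=F back=2 fwd=1
After 5 (back): cur=C back=1 fwd=2
After 6 (back): cur=HOME back=0 fwd=3
After 7 (visit(A)): cur=A back=1 fwd=0
After 8 (back): cur=HOME back=0 fwd=1
After 9 (forward): cur=A back=1 fwd=0
After 10 (back): cur=HOME back=0 fwd=1

Answer: back: (empty)
current: HOME
forward: A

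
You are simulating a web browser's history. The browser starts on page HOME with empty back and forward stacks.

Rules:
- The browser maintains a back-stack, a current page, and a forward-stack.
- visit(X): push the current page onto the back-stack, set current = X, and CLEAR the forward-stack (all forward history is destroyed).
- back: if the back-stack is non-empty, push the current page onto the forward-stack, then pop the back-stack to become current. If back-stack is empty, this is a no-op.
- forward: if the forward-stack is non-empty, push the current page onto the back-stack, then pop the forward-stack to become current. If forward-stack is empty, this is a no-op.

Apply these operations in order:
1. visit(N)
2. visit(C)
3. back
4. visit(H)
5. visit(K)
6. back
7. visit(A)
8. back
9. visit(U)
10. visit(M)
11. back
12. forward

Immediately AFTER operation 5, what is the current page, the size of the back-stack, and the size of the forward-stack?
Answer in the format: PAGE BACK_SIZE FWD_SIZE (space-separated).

After 1 (visit(N)): cur=N back=1 fwd=0
After 2 (visit(C)): cur=C back=2 fwd=0
After 3 (back): cur=N back=1 fwd=1
After 4 (visit(H)): cur=H back=2 fwd=0
After 5 (visit(K)): cur=K back=3 fwd=0

K 3 0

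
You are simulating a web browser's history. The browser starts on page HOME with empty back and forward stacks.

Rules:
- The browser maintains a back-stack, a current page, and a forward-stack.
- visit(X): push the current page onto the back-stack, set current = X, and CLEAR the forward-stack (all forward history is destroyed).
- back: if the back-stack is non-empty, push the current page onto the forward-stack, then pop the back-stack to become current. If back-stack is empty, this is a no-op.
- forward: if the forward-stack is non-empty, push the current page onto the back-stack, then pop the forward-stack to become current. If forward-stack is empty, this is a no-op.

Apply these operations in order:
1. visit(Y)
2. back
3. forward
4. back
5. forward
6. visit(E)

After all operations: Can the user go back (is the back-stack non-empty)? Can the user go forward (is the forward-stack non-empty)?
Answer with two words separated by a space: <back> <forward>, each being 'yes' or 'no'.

After 1 (visit(Y)): cur=Y back=1 fwd=0
After 2 (back): cur=HOME back=0 fwd=1
After 3 (forward): cur=Y back=1 fwd=0
After 4 (back): cur=HOME back=0 fwd=1
After 5 (forward): cur=Y back=1 fwd=0
After 6 (visit(E)): cur=E back=2 fwd=0

Answer: yes no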